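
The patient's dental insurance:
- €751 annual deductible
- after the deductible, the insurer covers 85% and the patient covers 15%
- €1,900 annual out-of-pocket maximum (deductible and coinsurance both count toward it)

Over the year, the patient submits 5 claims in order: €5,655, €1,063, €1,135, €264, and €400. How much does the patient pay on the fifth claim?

€44.10

Bill 1, €5,655: deductible takes €751, €4,904 remains; 15% of €4,904 = €735.60. Cost to patient: €1,486.60. OOP to date €1,486.60.
Bill 2, €1,063: 15% coinsurance on €1,063 = €159.45. Patient owes €159.45 (running OOP €1,646.05).
Bill 3, €1,135: deductible already satisfied, so patient's share is 15% × €1,135 = €170.25. Patient pays €170.25; OOP now €1,816.30.
Bill 4, €264: deductible already satisfied, so patient's share is 15% × €264 = €39.60. Patient pays €39.60; OOP now €1,855.90.
Bill 5, €400: 15% coinsurance on €400 = €60. Adding that to €1,855.90 gives €1,915.90, past the €1,900 cap; patient pays only €1,900 − €1,855.90 = €44.10.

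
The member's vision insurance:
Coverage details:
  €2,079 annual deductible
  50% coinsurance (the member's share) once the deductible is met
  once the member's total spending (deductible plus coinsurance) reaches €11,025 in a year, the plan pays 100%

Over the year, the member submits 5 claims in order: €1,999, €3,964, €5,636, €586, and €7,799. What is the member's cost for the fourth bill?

Claim 1 (€1,999): all of it applies to the deductible. Member pays €1,999; OOP now €1,999.
Claim 2 (€3,964): deductible takes €80, €3,884 remains; 50% of €3,884 = €1,942. Member owes €2,022 (running OOP €4,021).
Claim 3 (€5,636): deductible already satisfied, so member's share is 50% × €5,636 = €2,818. Member pays €2,818; OOP now €6,839.
Claim 4 (€586): 50% coinsurance on €586 = €293. Member owes €293 (running OOP €7,132).

€293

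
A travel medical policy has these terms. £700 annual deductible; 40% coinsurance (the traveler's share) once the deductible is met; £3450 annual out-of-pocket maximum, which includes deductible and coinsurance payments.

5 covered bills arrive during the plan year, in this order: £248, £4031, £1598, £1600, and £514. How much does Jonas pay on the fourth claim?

Claim 1 (£248): entire amount goes to the deductible. Traveler pays £248; OOP now £248.
Claim 2 (£4031): £452 finishes the deductible; £3579 goes to coinsurance; coinsurance £3579 × 40% = £1431.60. Traveler pays £1883.60; OOP now £2131.60.
Claim 3 (£1598): deductible met; 40% of £1598 = £639.20. Traveler pays £639.20; OOP now £2770.80.
Claim 4 (£1600): 40% coinsurance on £1600 = £640. Traveler owes £640 (running OOP £3410.80).

£640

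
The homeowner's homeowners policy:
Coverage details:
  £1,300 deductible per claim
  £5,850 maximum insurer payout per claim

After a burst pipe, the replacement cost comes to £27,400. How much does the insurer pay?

Less the £1,300 deductible: £27,400 − £1,300 = £26,100.
The £5,850 per-incident cap binds; insurer pays £5,850.

£5,850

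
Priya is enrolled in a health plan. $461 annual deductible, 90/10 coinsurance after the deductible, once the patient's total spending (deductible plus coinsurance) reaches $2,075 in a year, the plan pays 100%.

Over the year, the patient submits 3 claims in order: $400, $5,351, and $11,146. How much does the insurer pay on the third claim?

Claim 1 ($400): all of it applies to the deductible. Cost to patient: $400. OOP to date $400. Insurer: $400 − $400 = $0.
Claim 2 ($5,351): deductible takes $61, $5,290 remains; patient's 10% is $529. Patient pays $590; OOP now $990. Plan pays $5,351 − $590 = $4,761.
Claim 3 ($11,146): 10% coinsurance on $11,146 = $1,114.60. OOP would hit $2,104.60 > $2,075, so the cap limits the patient to $2,075 − $990 = $1,085. Plan pays $11,146 − $1,085 = $10,061.

$10,061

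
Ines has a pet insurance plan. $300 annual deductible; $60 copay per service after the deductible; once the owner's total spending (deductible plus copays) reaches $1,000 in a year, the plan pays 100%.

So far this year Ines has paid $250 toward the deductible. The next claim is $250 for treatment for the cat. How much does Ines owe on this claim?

$110

Remaining deductible: $300 − $250 = $50.
After the $50 deductible portion, $250 − $50 = $200 is subject to the copay.
Copay on this service: $60.
That puts the owner's cost at $50 + $60 = $110 before any cap.
Total out-of-pocket so far would be $250 + $110 = $360, below the $1,000 cap — no reduction.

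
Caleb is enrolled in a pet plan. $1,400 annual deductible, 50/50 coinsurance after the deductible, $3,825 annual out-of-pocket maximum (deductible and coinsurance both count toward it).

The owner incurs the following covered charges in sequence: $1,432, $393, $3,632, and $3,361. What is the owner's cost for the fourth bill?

$396.50

#1 ($1,432): deductible takes $1,400, $32 remains; owner's 50% is $16. Owner pays $1,416; OOP now $1,416.
#2 ($393): deductible already satisfied, so owner's share is 50% × $393 = $196.50. Owner pays $196.50; OOP now $1,612.50.
#3 ($3,632): 50% coinsurance on $3,632 = $1,816. Owner owes $1,816 (running OOP $3,428.50).
#4 ($3,361): deductible already satisfied, so owner's share is 50% × $3,361 = $1,680.50. Adding that to $3,428.50 gives $5,109, past the $3,825 cap; owner pays only $3,825 − $3,428.50 = $396.50.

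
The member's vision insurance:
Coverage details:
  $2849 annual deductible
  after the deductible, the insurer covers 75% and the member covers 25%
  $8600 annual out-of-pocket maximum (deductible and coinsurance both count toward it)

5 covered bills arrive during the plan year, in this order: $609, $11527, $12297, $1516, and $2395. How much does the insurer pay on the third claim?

Claim 1 — $609: all of it applies to the deductible. Cost to member: $609. OOP to date $609. Plan pays $609 − $609 = $0.
Claim 2 — $11527: $2240 to deductible, leaving $9287; 25% of $9287 = $2321.75. Cost to member: $4561.75. OOP to date $5170.75. Plan pays $11527 − $4561.75 = $6965.25.
Claim 3 — $12297: deductible already satisfied, so member's share is 25% × $12297 = $3074.25. Member owes $3074.25 (running OOP $8245). Plan pays $12297 − $3074.25 = $9222.75.

$9222.75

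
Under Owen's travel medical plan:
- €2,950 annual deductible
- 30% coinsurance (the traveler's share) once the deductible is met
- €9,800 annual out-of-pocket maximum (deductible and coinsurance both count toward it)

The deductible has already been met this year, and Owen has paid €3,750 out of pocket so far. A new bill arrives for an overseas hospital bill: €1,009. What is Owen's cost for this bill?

€302.70

The deductible is already satisfied, so the full bill goes to coinsurance.
Coinsurance: €1,009 × 30% = €302.70.
Total out-of-pocket so far would be €3,750 + €302.70 = €4,052.70, below the €9,800 cap — no reduction.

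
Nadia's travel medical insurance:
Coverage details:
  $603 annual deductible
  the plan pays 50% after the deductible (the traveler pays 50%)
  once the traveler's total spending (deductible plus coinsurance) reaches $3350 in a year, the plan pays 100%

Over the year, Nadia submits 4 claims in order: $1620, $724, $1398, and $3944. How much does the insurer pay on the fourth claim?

Claim 1 — $1620: deductible takes $603, $1017 remains; traveler's 50% is $508.50. Traveler owes $1111.50 (running OOP $1111.50). Insurer: $1620 − $1111.50 = $508.50.
Claim 2 — $724: deductible met; 50% of $724 = $362. Cost to traveler: $362. OOP to date $1473.50. Plan pays $724 − $362 = $362.
Claim 3 — $1398: 50% coinsurance on $1398 = $699. Traveler pays $699; OOP now $2172.50. Plan pays $1398 − $699 = $699.
Claim 4 — $3944: deductible met; 50% of $3944 = $1972. That would push OOP to $4144.50, over the $3350 cap, so traveler pays $3350 − $2172.50 = $1177.50. Insurer: $3944 − $1177.50 = $2766.50.

$2766.50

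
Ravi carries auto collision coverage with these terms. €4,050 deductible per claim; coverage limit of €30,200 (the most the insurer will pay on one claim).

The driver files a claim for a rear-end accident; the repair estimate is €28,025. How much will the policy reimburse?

€23,975

Subtract the deductible: €28,025 − €4,050 = €23,975.
That's under the €30,200 cap, so the insurer reimburses the full €23,975.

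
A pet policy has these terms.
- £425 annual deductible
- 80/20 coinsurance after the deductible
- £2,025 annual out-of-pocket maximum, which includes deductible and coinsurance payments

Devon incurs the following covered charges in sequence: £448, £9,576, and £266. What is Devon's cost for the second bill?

Claim 1 (£448): deductible takes £425, £23 remains; owner's 20% is £4.60. Cost to owner: £429.60. OOP to date £429.60.
Claim 2 (£9,576): 20% coinsurance on £9,576 = £1,915.20. That would push OOP to £2,344.80, over the £2,025 cap, so owner pays £2,025 − £429.60 = £1,595.40.

£1,595.40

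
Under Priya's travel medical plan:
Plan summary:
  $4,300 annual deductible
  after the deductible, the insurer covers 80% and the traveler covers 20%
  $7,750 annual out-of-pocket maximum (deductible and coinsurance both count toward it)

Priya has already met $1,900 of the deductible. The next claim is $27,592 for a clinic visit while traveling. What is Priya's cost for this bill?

$5,850

Remaining deductible: $4,300 − $1,900 = $2,400.
The remaining $25,192 (= $27,592 − $2,400) moves to coinsurance.
Coinsurance: $25,192 × 20% = $5,038.40.
So the traveler owes $2,400 + $5,038.40 = $7,438.40 before any cap.
That would bring total out-of-pocket to $9,338.40, past the $7,750 cap. The traveler is capped at $7,750 − $1,900 = $5,850 on this claim.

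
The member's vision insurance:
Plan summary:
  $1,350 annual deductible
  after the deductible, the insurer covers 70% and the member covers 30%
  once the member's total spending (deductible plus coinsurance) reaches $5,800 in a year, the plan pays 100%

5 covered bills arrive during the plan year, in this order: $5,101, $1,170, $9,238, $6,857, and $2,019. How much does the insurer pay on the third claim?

$6,466.60

Claim 1 ($5,101): $1,350 to deductible, leaving $3,751; coinsurance $3,751 × 30% = $1,125.30. Member owes $2,475.30 (running OOP $2,475.30). Plan pays $5,101 − $2,475.30 = $2,625.70.
Claim 2 ($1,170): 30% coinsurance on $1,170 = $351. Member owes $351 (running OOP $2,826.30). Insurer: $1,170 − $351 = $819.
Claim 3 ($9,238): 30% coinsurance on $9,238 = $2,771.40. Cost to member: $2,771.40. OOP to date $5,597.70. Insurer: $9,238 − $2,771.40 = $6,466.60.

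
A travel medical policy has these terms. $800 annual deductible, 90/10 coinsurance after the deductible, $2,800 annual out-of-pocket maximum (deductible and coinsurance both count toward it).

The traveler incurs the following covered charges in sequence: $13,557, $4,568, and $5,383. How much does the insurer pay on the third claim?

$5,115.50

#1 ($13,557): $800 finishes the deductible; $12,757 goes to coinsurance; traveler's 10% is $1,275.70. Cost to traveler: $2,075.70. OOP to date $2,075.70. Insurer: $13,557 − $2,075.70 = $11,481.30.
#2 ($4,568): 10% coinsurance on $4,568 = $456.80. Traveler pays $456.80; OOP now $2,532.50. Insurer: $4,568 − $456.80 = $4,111.20.
#3 ($5,383): 10% coinsurance on $5,383 = $538.30. That would push OOP to $3,070.80, over the $2,800 cap, so traveler pays $2,800 − $2,532.50 = $267.50. Plan pays $5,383 − $267.50 = $5,115.50.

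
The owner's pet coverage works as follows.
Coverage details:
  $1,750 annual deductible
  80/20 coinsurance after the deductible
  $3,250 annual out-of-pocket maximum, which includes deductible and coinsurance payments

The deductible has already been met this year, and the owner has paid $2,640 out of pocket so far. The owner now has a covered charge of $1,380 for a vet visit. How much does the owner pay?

The deductible is already satisfied, so the full bill goes to coinsurance.
Owner's 20% share of $1,380 is $276.
Cumulative spending $2,640 + $276 = $2,916 stays under the $3,250 maximum.

$276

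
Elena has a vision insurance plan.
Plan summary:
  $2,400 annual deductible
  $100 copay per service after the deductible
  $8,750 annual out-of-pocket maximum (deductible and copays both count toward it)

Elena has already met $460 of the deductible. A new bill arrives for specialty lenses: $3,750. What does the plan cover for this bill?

Deductible still to meet: $2,400 − $460 = $1,940.
After the $1,940 deductible portion, $3,750 − $1,940 = $1,810 is subject to the copay.
Copay on this service: $100.
Member responsibility before any cap: $1,940 + $100 = $2,040.
Cumulative spending $460 + $2,040 = $2,500 stays under the $8,750 maximum.
Insurer pays the balance: $3,750 − $2,040 = $1,710.

$1,710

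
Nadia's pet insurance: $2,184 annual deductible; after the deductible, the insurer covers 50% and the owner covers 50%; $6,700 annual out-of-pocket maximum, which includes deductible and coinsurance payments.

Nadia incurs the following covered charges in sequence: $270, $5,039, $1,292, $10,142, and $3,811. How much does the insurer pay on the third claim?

#1 ($270): all of it applies to the deductible. Owner owes $270 (running OOP $270). Plan pays $270 − $270 = $0.
#2 ($5,039): deductible takes $1,914, $3,125 remains; coinsurance $3,125 × 50% = $1,562.50. Cost to owner: $3,476.50. OOP to date $3,746.50. Plan pays $5,039 − $3,476.50 = $1,562.50.
#3 ($1,292): 50% coinsurance on $1,292 = $646. Owner owes $646 (running OOP $4,392.50). Insurer: $1,292 − $646 = $646.

$646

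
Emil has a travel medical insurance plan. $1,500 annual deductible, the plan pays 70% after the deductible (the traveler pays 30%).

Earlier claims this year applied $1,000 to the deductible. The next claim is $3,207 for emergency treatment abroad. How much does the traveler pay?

Deductible still to meet: $1,500 − $1,000 = $500.
The remaining $2,707 (= $3,207 − $500) moves to coinsurance.
30% of $2,707 = $812.10 falls to the traveler.
So the traveler owes $500 + $812.10 = $1,312.10.

$1,312.10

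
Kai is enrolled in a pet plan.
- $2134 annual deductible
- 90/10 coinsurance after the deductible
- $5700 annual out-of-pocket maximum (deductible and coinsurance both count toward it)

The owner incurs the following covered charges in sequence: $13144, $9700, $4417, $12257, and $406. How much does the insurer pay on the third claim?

Claim 1 ($13144): $2134 finishes the deductible; $11010 goes to coinsurance; 10% of $11010 = $1101. Owner pays $3235; OOP now $3235. Insurer: $13144 − $3235 = $9909.
Claim 2 ($9700): deductible met; 10% of $9700 = $970. Cost to owner: $970. OOP to date $4205. Insurer: $9700 − $970 = $8730.
Claim 3 ($4417): 10% coinsurance on $4417 = $441.70. Cost to owner: $441.70. OOP to date $4646.70. Insurer: $4417 − $441.70 = $3975.30.

$3975.30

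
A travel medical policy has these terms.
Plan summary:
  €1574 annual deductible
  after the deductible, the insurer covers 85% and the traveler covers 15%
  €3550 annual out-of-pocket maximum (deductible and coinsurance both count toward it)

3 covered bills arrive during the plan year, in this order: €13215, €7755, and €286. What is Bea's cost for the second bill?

Claim 1 — €13215: €1574 to deductible, leaving €11641; traveler's 15% is €1746.15. Traveler pays €3320.15; OOP now €3320.15.
Claim 2 — €7755: deductible already satisfied, so traveler's share is 15% × €7755 = €1163.25. OOP would hit €4483.40 > €3550, so the cap limits the traveler to €3550 − €3320.15 = €229.85.

€229.85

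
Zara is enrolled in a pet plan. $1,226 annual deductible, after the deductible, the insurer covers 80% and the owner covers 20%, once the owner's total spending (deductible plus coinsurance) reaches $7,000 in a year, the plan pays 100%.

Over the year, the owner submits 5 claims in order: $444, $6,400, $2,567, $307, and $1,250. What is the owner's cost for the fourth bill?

$61.40

Claim 1 ($444): entire amount goes to the deductible. Owner pays $444; OOP now $444.
Claim 2 ($6,400): $782 finishes the deductible; $5,618 goes to coinsurance; owner's 20% is $1,123.60. Cost to owner: $1,905.60. OOP to date $2,349.60.
Claim 3 ($2,567): deductible already satisfied, so owner's share is 20% × $2,567 = $513.40. Owner pays $513.40; OOP now $2,863.
Claim 4 ($307): deductible already satisfied, so owner's share is 20% × $307 = $61.40. Owner pays $61.40; OOP now $2,924.40.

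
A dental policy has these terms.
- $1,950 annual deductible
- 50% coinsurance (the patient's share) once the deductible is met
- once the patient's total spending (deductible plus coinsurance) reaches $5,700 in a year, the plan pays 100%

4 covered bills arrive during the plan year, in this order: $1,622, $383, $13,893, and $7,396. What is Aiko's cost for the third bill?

$3,722.50

Claim 1 ($1,622): all of it applies to the deductible. Cost to patient: $1,622. OOP to date $1,622.
Claim 2 ($383): $328 to deductible, leaving $55; coinsurance $55 × 50% = $27.50. Cost to patient: $355.50. OOP to date $1,977.50.
Claim 3 ($13,893): deductible met; 50% of $13,893 = $6,946.50. Adding that to $1,977.50 gives $8,924, past the $5,700 cap; patient pays only $5,700 − $1,977.50 = $3,722.50.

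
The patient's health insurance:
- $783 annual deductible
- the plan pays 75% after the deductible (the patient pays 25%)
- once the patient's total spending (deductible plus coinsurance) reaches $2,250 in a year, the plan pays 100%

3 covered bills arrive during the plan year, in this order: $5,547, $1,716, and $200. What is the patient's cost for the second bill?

$276

Claim 1 — $5,547: $783 to deductible, leaving $4,764; coinsurance $4,764 × 25% = $1,191. Patient pays $1,974; OOP now $1,974.
Claim 2 — $1,716: deductible met; 25% of $1,716 = $429. That would push OOP to $2,403, over the $2,250 cap, so patient pays $2,250 − $1,974 = $276.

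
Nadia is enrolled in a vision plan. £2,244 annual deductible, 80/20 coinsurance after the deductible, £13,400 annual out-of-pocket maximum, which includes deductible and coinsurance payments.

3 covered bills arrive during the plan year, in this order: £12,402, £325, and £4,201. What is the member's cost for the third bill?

Claim 1 — £12,402: £2,244 to deductible, leaving £10,158; member's 20% is £2,031.60. Member owes £4,275.60 (running OOP £4,275.60).
Claim 2 — £325: 20% coinsurance on £325 = £65. Cost to member: £65. OOP to date £4,340.60.
Claim 3 — £4,201: deductible met; 20% of £4,201 = £840.20. Member pays £840.20; OOP now £5,180.80.

£840.20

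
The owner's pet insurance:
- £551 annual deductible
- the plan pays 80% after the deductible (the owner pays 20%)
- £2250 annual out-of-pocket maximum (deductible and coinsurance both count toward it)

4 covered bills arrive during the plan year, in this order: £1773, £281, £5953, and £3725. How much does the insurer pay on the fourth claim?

£3517.20

#1 (£1773): £551 finishes the deductible; £1222 goes to coinsurance; owner's 20% is £244.40. Owner pays £795.40; OOP now £795.40. Insurer: £1773 − £795.40 = £977.60.
#2 (£281): deductible met; 20% of £281 = £56.20. Cost to owner: £56.20. OOP to date £851.60. Insurer: £281 − £56.20 = £224.80.
#3 (£5953): 20% coinsurance on £5953 = £1190.60. Owner pays £1190.60; OOP now £2042.20. Plan pays £5953 − £1190.60 = £4762.40.
#4 (£3725): deductible met; 20% of £3725 = £745. OOP would hit £2787.20 > £2250, so the cap limits the owner to £2250 − £2042.20 = £207.80. Plan pays £3725 − £207.80 = £3517.20.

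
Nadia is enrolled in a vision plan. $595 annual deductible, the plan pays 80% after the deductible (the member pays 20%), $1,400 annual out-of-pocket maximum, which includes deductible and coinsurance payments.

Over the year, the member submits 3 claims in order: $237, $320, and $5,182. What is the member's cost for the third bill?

#1 ($237): entire amount goes to the deductible. Cost to member: $237. OOP to date $237.
#2 ($320): entire amount goes to the deductible. Member owes $320 (running OOP $557).
#3 ($5,182): deductible takes $38, $5,144 remains; coinsurance $5,144 × 20% = $1,028.80. Claim cost before the cap: $38 + $1,028.80 = $1,066.80. Adding that to $557 gives $1,623.80, past the $1,400 cap; member pays only $1,400 − $557 = $843.

$843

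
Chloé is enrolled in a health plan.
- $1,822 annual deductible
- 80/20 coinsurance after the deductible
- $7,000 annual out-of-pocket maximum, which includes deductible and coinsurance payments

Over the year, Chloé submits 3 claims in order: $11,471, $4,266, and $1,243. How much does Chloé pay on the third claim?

Bill 1, $11,471: deductible takes $1,822, $9,649 remains; patient's 20% is $1,929.80. Cost to patient: $3,751.80. OOP to date $3,751.80.
Bill 2, $4,266: 20% coinsurance on $4,266 = $853.20. Patient owes $853.20 (running OOP $4,605).
Bill 3, $1,243: 20% coinsurance on $1,243 = $248.60. Patient owes $248.60 (running OOP $4,853.60).

$248.60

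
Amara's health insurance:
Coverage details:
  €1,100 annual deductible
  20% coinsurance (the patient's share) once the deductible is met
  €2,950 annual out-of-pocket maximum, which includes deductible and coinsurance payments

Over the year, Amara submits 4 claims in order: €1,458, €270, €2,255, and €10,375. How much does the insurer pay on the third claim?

Bill 1, €1,458: €1,100 to deductible, leaving €358; 20% of €358 = €71.60. Patient owes €1,171.60 (running OOP €1,171.60). Plan pays €1,458 − €1,171.60 = €286.40.
Bill 2, €270: deductible already satisfied, so patient's share is 20% × €270 = €54. Cost to patient: €54. OOP to date €1,225.60. Insurer: €270 − €54 = €216.
Bill 3, €2,255: deductible already satisfied, so patient's share is 20% × €2,255 = €451. Patient owes €451 (running OOP €1,676.60). Insurer: €2,255 − €451 = €1,804.

€1,804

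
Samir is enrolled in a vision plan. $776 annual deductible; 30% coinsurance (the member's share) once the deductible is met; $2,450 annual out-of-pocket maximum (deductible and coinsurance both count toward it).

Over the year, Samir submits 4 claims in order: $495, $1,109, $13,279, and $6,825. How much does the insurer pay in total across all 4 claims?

#1 ($495): all of it applies to the deductible. Member owes $495 (running OOP $495). Plan pays $495 − $495 = $0.
#2 ($1,109): $281 to deductible, leaving $828; 30% of $828 = $248.40. Member owes $529.40 (running OOP $1,024.40). Plan pays $1,109 − $529.40 = $579.60.
#3 ($13,279): deductible already satisfied, so member's share is 30% × $13,279 = $3,983.70. That would push OOP to $5,008.10, over the $2,450 cap, so member pays $2,450 − $1,024.40 = $1,425.60. Insurer: $13,279 − $1,425.60 = $11,853.40.
#4 ($6,825): 30% coinsurance on $6,825 = $2,047.50. That would push OOP to $4,497.50, over the $2,450 cap, so member pays $2,450 − $2,450 = $0. Insurer: $6,825 − $0 = $6,825.
Insurer total = bills − member's total = $21,708 − $2,450 = $19,258.

$19,258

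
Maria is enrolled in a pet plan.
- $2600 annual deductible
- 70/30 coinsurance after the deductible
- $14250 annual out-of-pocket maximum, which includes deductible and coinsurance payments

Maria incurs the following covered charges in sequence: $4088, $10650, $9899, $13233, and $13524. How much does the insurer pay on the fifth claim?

$12455

Bill 1, $4088: deductible takes $2600, $1488 remains; coinsurance $1488 × 30% = $446.40. Cost to owner: $3046.40. OOP to date $3046.40. Plan pays $4088 − $3046.40 = $1041.60.
Bill 2, $10650: 30% coinsurance on $10650 = $3195. Owner owes $3195 (running OOP $6241.40). Plan pays $10650 − $3195 = $7455.
Bill 3, $9899: 30% coinsurance on $9899 = $2969.70. Cost to owner: $2969.70. OOP to date $9211.10. Plan pays $9899 − $2969.70 = $6929.30.
Bill 4, $13233: deductible already satisfied, so owner's share is 30% × $13233 = $3969.90. Cost to owner: $3969.90. OOP to date $13181. Insurer: $13233 − $3969.90 = $9263.10.
Bill 5, $13524: deductible met; 30% of $13524 = $4057.20. That would push OOP to $17238.20, over the $14250 cap, so owner pays $14250 − $13181 = $1069. Insurer: $13524 − $1069 = $12455.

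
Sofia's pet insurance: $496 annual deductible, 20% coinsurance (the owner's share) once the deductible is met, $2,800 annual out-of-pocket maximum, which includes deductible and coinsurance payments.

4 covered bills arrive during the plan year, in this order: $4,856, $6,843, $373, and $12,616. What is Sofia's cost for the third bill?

$63.40

Bill 1, $4,856: $496 finishes the deductible; $4,360 goes to coinsurance; 20% of $4,360 = $872. Owner owes $1,368 (running OOP $1,368).
Bill 2, $6,843: deductible met; 20% of $6,843 = $1,368.60. Owner owes $1,368.60 (running OOP $2,736.60).
Bill 3, $373: deductible already satisfied, so owner's share is 20% × $373 = $74.60. Adding that to $2,736.60 gives $2,811.20, past the $2,800 cap; owner pays only $2,800 − $2,736.60 = $63.40.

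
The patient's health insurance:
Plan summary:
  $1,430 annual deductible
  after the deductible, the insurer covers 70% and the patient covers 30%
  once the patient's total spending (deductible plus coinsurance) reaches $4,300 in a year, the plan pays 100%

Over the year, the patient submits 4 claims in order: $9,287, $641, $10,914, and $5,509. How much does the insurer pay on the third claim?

Claim 1 — $9,287: $1,430 finishes the deductible; $7,857 goes to coinsurance; 30% of $7,857 = $2,357.10. Patient pays $3,787.10; OOP now $3,787.10. Insurer: $9,287 − $3,787.10 = $5,499.90.
Claim 2 — $641: deductible met; 30% of $641 = $192.30. Patient owes $192.30 (running OOP $3,979.40). Insurer: $641 − $192.30 = $448.70.
Claim 3 — $10,914: 30% coinsurance on $10,914 = $3,274.20. Adding that to $3,979.40 gives $7,253.60, past the $4,300 cap; patient pays only $4,300 − $3,979.40 = $320.60. Insurer: $10,914 − $320.60 = $10,593.40.

$10,593.40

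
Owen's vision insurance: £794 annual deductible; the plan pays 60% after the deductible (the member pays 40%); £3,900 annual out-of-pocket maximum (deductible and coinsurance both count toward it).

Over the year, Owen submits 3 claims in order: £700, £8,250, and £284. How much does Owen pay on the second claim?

£3,200

Bill 1, £700: fully absorbed by the deductible. Cost to member: £700. OOP to date £700.
Bill 2, £8,250: deductible takes £94, £8,156 remains; coinsurance £8,156 × 40% = £3,262.40. Deductible plus coinsurance: £94 + £3,262.40 = £3,356.40. Adding that to £700 gives £4,056.40, past the £3,900 cap; member pays only £3,900 − £700 = £3,200.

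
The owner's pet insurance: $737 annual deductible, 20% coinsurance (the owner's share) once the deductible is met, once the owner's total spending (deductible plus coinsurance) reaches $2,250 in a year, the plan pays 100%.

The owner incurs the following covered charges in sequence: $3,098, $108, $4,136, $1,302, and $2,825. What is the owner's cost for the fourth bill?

Claim 1 ($3,098): $737 finishes the deductible; $2,361 goes to coinsurance; 20% of $2,361 = $472.20. Owner owes $1,209.20 (running OOP $1,209.20).
Claim 2 ($108): 20% coinsurance on $108 = $21.60. Cost to owner: $21.60. OOP to date $1,230.80.
Claim 3 ($4,136): deductible already satisfied, so owner's share is 20% × $4,136 = $827.20. Owner owes $827.20 (running OOP $2,058).
Claim 4 ($1,302): deductible met; 20% of $1,302 = $260.40. Adding that to $2,058 gives $2,318.40, past the $2,250 cap; owner pays only $2,250 − $2,058 = $192.

$192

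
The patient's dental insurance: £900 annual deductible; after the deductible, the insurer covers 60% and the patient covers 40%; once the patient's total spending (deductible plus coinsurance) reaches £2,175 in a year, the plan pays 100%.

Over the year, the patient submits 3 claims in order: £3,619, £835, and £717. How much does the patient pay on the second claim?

Bill 1, £3,619: £900 to deductible, leaving £2,719; 40% of £2,719 = £1,087.60. Patient pays £1,987.60; OOP now £1,987.60.
Bill 2, £835: deductible met; 40% of £835 = £334. Adding that to £1,987.60 gives £2,321.60, past the £2,175 cap; patient pays only £2,175 − £1,987.60 = £187.40.

£187.40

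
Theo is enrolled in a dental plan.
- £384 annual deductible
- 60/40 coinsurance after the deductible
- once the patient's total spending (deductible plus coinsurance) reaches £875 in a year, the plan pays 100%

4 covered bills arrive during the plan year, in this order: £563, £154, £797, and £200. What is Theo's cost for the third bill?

£318.80

Claim 1 — £563: deductible takes £384, £179 remains; 40% of £179 = £71.60. Cost to patient: £455.60. OOP to date £455.60.
Claim 2 — £154: 40% coinsurance on £154 = £61.60. Patient owes £61.60 (running OOP £517.20).
Claim 3 — £797: 40% coinsurance on £797 = £318.80. Cost to patient: £318.80. OOP to date £836.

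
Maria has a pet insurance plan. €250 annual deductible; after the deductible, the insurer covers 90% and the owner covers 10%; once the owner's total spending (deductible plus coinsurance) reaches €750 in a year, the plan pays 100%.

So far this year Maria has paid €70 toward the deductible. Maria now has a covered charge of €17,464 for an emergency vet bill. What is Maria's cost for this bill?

€680

Remaining deductible: €250 − €70 = €180.
That leaves €17,464 − €180 = €17,284 for coinsurance.
10% of €17,284 = €1,728.40 falls to the owner.
Owner responsibility before any cap: €180 + €1,728.40 = €1,908.40.
Adding €1,908.40 to the €70 already spent would give €1,978.40, which exceeds the €750 cap; the owner pays just €750 − €70 = €680.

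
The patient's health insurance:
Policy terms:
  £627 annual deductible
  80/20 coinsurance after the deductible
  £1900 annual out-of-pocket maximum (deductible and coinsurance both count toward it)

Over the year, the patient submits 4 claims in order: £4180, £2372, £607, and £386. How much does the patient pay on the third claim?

£88

Claim 1 — £4180: deductible takes £627, £3553 remains; patient's 20% is £710.60. Patient owes £1337.60 (running OOP £1337.60).
Claim 2 — £2372: deductible met; 20% of £2372 = £474.40. Patient pays £474.40; OOP now £1812.
Claim 3 — £607: deductible already satisfied, so patient's share is 20% × £607 = £121.40. OOP would hit £1933.40 > £1900, so the cap limits the patient to £1900 − £1812 = £88.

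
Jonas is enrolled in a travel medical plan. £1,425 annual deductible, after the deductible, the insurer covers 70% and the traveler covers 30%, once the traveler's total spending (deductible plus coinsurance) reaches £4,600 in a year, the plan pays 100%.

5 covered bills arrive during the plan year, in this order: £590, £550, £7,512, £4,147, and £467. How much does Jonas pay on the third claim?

Claim 1 (£590): fully absorbed by the deductible. Cost to traveler: £590. OOP to date £590.
Claim 2 (£550): fully absorbed by the deductible. Traveler pays £550; OOP now £1,140.
Claim 3 (£7,512): £285 to deductible, leaving £7,227; coinsurance £7,227 × 30% = £2,168.10. Traveler owes £2,453.10 (running OOP £3,593.10).

£2,453.10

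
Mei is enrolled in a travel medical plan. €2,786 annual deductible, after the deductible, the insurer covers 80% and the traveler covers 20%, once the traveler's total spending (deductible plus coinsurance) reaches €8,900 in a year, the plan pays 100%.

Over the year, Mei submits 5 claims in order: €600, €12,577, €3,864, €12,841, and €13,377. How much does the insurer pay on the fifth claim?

€12,682.20

Claim 1 (€600): all of it applies to the deductible. Cost to traveler: €600. OOP to date €600. Insurer: €600 − €600 = €0.
Claim 2 (€12,577): €2,186 finishes the deductible; €10,391 goes to coinsurance; traveler's 20% is €2,078.20. Cost to traveler: €4,264.20. OOP to date €4,864.20. Insurer: €12,577 − €4,264.20 = €8,312.80.
Claim 3 (€3,864): deductible met; 20% of €3,864 = €772.80. Cost to traveler: €772.80. OOP to date €5,637. Insurer: €3,864 − €772.80 = €3,091.20.
Claim 4 (€12,841): deductible already satisfied, so traveler's share is 20% × €12,841 = €2,568.20. Traveler pays €2,568.20; OOP now €8,205.20. Plan pays €12,841 − €2,568.20 = €10,272.80.
Claim 5 (€13,377): deductible already satisfied, so traveler's share is 20% × €13,377 = €2,675.40. That would push OOP to €10,880.60, over the €8,900 cap, so traveler pays €8,900 − €8,205.20 = €694.80. Plan pays €13,377 − €694.80 = €12,682.20.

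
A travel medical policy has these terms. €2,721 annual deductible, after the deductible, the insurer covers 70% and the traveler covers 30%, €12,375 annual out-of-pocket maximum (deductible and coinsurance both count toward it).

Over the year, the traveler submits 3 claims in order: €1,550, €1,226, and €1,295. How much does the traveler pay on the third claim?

€388.50

#1 (€1,550): entire amount goes to the deductible. Traveler owes €1,550 (running OOP €1,550).
#2 (€1,226): deductible takes €1,171, €55 remains; coinsurance €55 × 30% = €16.50. Cost to traveler: €1,187.50. OOP to date €2,737.50.
#3 (€1,295): deductible already satisfied, so traveler's share is 30% × €1,295 = €388.50. Traveler owes €388.50 (running OOP €3,126).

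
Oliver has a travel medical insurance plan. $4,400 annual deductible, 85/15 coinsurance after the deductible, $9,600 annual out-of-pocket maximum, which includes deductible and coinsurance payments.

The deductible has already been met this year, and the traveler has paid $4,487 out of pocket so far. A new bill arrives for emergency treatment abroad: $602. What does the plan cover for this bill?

With the deductible met, the entire $602 is subject to coinsurance.
Traveler's 15% share of $602 is $90.30.
Total out-of-pocket so far would be $4,487 + $90.30 = $4,577.30, below the $9,600 cap — no reduction.
The insurer covers the remainder: $602 − $90.30 = $511.70.

$511.70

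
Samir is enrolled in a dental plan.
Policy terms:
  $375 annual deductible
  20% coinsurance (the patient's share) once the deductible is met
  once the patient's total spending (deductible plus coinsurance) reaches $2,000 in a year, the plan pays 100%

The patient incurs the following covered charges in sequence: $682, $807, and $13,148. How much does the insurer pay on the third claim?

$11,745.80

Claim 1 ($682): $375 to deductible, leaving $307; patient's 20% is $61.40. Patient pays $436.40; OOP now $436.40. Insurer: $682 − $436.40 = $245.60.
Claim 2 ($807): 20% coinsurance on $807 = $161.40. Cost to patient: $161.40. OOP to date $597.80. Plan pays $807 − $161.40 = $645.60.
Claim 3 ($13,148): deductible already satisfied, so patient's share is 20% × $13,148 = $2,629.60. Adding that to $597.80 gives $3,227.40, past the $2,000 cap; patient pays only $2,000 − $597.80 = $1,402.20. Plan pays $13,148 − $1,402.20 = $11,745.80.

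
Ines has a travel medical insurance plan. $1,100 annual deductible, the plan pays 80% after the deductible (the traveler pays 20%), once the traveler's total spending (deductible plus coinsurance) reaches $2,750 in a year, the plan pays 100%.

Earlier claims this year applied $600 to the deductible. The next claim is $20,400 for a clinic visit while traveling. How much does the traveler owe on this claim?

Deductible still to meet: $1,100 − $600 = $500.
After the $500 deductible portion, $20,400 − $500 = $19,900 is subject to coinsurance.
Traveler's 20% share of $19,900 is $3,980.
That puts the traveler's cost at $500 + $3,980 = $4,480 before any cap.
Year-to-date out-of-pocket would reach $600 + $4,480 = $5,080, above the $2,750 maximum, so the traveler pays only $2,750 − $600 = $2,150.

$2,150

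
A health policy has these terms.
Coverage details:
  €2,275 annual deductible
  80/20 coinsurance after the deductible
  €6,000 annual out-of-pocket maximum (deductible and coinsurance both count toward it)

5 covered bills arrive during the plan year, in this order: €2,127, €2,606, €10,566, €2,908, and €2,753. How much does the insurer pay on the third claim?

Bill 1, €2,127: fully absorbed by the deductible. Patient owes €2,127 (running OOP €2,127). Plan pays €2,127 − €2,127 = €0.
Bill 2, €2,606: €148 to deductible, leaving €2,458; coinsurance €2,458 × 20% = €491.60. Cost to patient: €639.60. OOP to date €2,766.60. Insurer: €2,606 − €639.60 = €1,966.40.
Bill 3, €10,566: 20% coinsurance on €10,566 = €2,113.20. Patient pays €2,113.20; OOP now €4,879.80. Plan pays €10,566 − €2,113.20 = €8,452.80.

€8,452.80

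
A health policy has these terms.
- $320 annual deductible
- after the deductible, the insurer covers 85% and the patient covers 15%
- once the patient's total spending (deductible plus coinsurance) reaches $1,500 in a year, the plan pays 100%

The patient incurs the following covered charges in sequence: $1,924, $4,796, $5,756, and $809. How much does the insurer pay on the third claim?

Claim 1 — $1,924: $320 finishes the deductible; $1,604 goes to coinsurance; coinsurance $1,604 × 15% = $240.60. Patient pays $560.60; OOP now $560.60. Insurer: $1,924 − $560.60 = $1,363.40.
Claim 2 — $4,796: deductible already satisfied, so patient's share is 15% × $4,796 = $719.40. Cost to patient: $719.40. OOP to date $1,280. Insurer: $4,796 − $719.40 = $4,076.60.
Claim 3 — $5,756: 15% coinsurance on $5,756 = $863.40. That would push OOP to $2,143.40, over the $1,500 cap, so patient pays $1,500 − $1,280 = $220. Plan pays $5,756 − $220 = $5,536.

$5,536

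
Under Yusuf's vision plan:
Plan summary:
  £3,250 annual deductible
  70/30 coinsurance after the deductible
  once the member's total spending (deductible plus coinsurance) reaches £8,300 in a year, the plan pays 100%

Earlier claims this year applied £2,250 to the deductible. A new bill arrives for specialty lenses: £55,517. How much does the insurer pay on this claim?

Remaining deductible: £3,250 − £2,250 = £1,000.
After the £1,000 deductible portion, £55,517 − £1,000 = £54,517 is subject to coinsurance.
Member's 30% share of £54,517 is £16,355.10.
Member responsibility before any cap: £1,000 + £16,355.10 = £17,355.10.
Adding £17,355.10 to the £2,250 already spent would give £19,605.10, which exceeds the £8,300 cap; the member pays just £8,300 − £2,250 = £6,050.
The insurer covers the remainder: £55,517 − £6,050 = £49,467.

£49,467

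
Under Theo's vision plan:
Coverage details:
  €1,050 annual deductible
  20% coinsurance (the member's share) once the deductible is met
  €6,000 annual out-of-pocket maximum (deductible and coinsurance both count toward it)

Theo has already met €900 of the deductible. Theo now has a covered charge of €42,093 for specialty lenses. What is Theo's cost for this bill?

€5,100

€900 of the €1,050 deductible is already met, leaving €150.
The remaining €41,943 (= €42,093 − €150) moves to coinsurance.
Coinsurance: €41,943 × 20% = €8,388.60.
Member responsibility before any cap: €150 + €8,388.60 = €8,538.60.
Year-to-date out-of-pocket would reach €900 + €8,538.60 = €9,438.60, above the €6,000 maximum, so the member pays only €6,000 − €900 = €5,100.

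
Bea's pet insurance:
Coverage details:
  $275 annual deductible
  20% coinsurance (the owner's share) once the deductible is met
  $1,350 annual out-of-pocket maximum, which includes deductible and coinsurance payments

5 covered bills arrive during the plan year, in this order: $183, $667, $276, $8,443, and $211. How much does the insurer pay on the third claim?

Claim 1 — $183: all of it applies to the deductible. Owner owes $183 (running OOP $183). Insurer: $183 − $183 = $0.
Claim 2 — $667: $92 finishes the deductible; $575 goes to coinsurance; coinsurance $575 × 20% = $115. Cost to owner: $207. OOP to date $390. Plan pays $667 − $207 = $460.
Claim 3 — $276: 20% coinsurance on $276 = $55.20. Cost to owner: $55.20. OOP to date $445.20. Plan pays $276 − $55.20 = $220.80.

$220.80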